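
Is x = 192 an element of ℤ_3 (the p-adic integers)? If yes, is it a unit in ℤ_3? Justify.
x ∈ ℤ_3 but not a unit; v_3(x) = 1 > 0

ℤ_3 = {x ∈ ℚ_3 : v_3(x) ≥ 0} and ℤ_3^× = {x ∈ ℤ_3 : v_3(x) = 0}. Here v_3(192) = v_3(num) − v_3(den) = 1; compare against these criteria.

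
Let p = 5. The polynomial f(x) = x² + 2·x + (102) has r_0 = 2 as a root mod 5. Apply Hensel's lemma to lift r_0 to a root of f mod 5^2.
r_1 = 17 (mod 25)

Hensel: r_{i+1} = r_i − f(r_i)·(f′(r_i))^{-1} mod 5^{i+2}, f′(x) = 2x + 2. Iterate:
  r_0 = 2 (mod 5)
  r_1 = 17 (mod 25)
Final: r = 17 satisfies f(r) ≡ 0 mod 5^2.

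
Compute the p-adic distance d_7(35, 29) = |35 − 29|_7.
d_7(35, 29) = 1

Step 1 — x − y = 35 − 29 = 6. Step 2 — v_7(6) = 0 (factor: 6 = (7^0 · 6); the sign does not affect v_p). Step 3 — |x − y|_7 = 7^{0} = 1.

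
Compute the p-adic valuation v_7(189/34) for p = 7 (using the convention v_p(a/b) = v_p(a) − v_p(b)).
v_7(189/34) = 1

Factor powers of 7 from the numerator and denominator of the reduced fraction: 189 = 7^1 · 27 and 34 = 7^0 · 34. Apply v_p(a/b) = v_p(a) − v_p(b): v_7(189/34) = 1 − 0 = 1.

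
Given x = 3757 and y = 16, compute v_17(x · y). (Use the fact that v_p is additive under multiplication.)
v_17(60112) = 2

v_p(x) = 2 (factor: 3757 = 17^2 · 13); v_p(y) = 0 (factor: 16 = 17^0 · 16). Additivity: v_p(xy) = v_p(x) + v_p(y) = 2 + 0 = 2. (Direct check: xy = 60112 = 17^2 · (208).)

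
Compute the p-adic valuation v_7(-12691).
v_7(-12691) = 3

v_7(n) is the largest exponent k such that 7^k divides n. Factor out: -12691 = -7^3 · 37. (Sign doesn't affect v_p.) So v_7(-12691) = 3.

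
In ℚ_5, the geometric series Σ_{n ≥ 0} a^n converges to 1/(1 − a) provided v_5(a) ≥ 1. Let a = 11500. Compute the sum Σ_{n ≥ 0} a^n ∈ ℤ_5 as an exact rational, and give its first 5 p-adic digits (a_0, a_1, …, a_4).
Σ a^n = 1/(1 − a) = -1/11499;  first 5 digits = (1, 0, 0, 2, 3)

v_5(a) = 3 ≥ 1, so the series converges in ℤ_5 to 1/(1 − a) = 1/(1 − 11500) = -1/11499. Expand this rational in ℤ_5: compute digits iteratively via d_i = x_i mod 5, x_{i+1} = (x_i − d_i)/5. The first 5 digits are (1, 0, 0, 2, 3).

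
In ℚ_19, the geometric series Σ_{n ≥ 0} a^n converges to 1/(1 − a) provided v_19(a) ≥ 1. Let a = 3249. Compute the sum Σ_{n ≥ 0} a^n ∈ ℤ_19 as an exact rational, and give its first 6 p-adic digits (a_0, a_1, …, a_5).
Σ a^n = 1/(1 − a) = -1/3248;  first 6 digits = (1, 0, 9, 0, 5, 4)

v_19(a) = 2 ≥ 1, so the series converges in ℤ_19 to 1/(1 − a) = 1/(1 − 3249) = -1/3248. Expand this rational in ℤ_19: compute digits iteratively via d_i = x_i mod 19, x_{i+1} = (x_i − d_i)/19. The first 6 digits are (1, 0, 9, 0, 5, 4).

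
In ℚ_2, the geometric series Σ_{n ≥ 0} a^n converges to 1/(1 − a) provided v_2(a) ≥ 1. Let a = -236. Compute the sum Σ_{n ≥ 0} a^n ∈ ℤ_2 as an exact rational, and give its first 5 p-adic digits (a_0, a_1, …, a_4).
Σ a^n = 1/(1 − a) = 1/237;  first 5 digits = (1, 0, 1, 0, 0)

v_2(a) = 2 ≥ 1, so the series converges in ℤ_2 to 1/(1 − a) = 1/(1 − (-236)) = 1/237. Expand this rational in ℤ_2: compute digits iteratively via d_i = x_i mod 2, x_{i+1} = (x_i − d_i)/2. The first 5 digits are (1, 0, 1, 0, 0).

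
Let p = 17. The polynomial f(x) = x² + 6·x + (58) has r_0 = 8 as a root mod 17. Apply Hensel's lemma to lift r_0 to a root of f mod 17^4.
r_3 = 25406 (mod 83521)

Hensel: r_{i+1} = r_i − f(r_i)·(f′(r_i))^{-1} mod 17^{i+2}, f′(x) = 2x + 6. Iterate:
  r_0 = 8 (mod 17)
  r_1 = 263 (mod 289)
  r_2 = 841 (mod 4913)
  r_3 = 25406 (mod 83521)
Final: r = 25406 satisfies f(r) ≡ 0 mod 17^4.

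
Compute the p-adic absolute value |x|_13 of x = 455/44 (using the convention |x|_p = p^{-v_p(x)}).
|455/44|_13 = 1/13

Step 1 — compute v_13(x) by factoring powers of 13 out of the numerator and denominator: v_13(455/44) = 1. Step 2 — apply |x|_p = p^{-v_p(x)} = 13^{-1} = 1/13.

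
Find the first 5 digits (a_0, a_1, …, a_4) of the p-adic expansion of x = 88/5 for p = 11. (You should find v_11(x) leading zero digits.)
(a_0, …, a_4) = (0, 6, 4, 4, 4)

v_11(88/5) = 1, so a_0 = ... = a_0 = 0. Factor out: x = 11^1 · u with u = 8/5 a unit in ℤ_11. Expand u iteratively via a_{v+i} = u_i mod 11, u_{i+1} = (u_i − a_{v+i})/11:
  u_0 = 8/5;  a_1 = 6;  u_1 = (u_0 − 6)/11 = -2/5
  u_1 = -2/5;  a_2 = 4;  u_2 = (u_1 − 4)/11 = -2/5
  u_2 = -2/5;  a_3 = 4;  u_3 = (u_2 − 4)/11 = -2/5
  u_3 = -2/5;  a_4 = 4;  u_4 = (u_3 − 4)/11 = -2/5
Digits: (0, 6, 4, 4, 4).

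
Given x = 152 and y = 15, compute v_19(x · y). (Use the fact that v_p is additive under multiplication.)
v_19(2280) = 1

v_p(x) = 1 (factor: 152 = 19^1 · 8); v_p(y) = 0 (factor: 15 = 19^0 · 15). Additivity: v_p(xy) = v_p(x) + v_p(y) = 1 + 0 = 1. (Direct check: xy = 2280 = 19^1 · (120).)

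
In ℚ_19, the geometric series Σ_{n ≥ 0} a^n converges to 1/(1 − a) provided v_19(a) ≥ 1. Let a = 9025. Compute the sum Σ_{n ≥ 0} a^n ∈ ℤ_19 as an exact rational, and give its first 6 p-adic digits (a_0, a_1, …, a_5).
Σ a^n = 1/(1 − a) = -1/9024;  first 6 digits = (1, 0, 6, 1, 17, 13)

v_19(a) = 2 ≥ 1, so the series converges in ℤ_19 to 1/(1 − a) = 1/(1 − 9025) = -1/9024. Expand this rational in ℤ_19: compute digits iteratively via d_i = x_i mod 19, x_{i+1} = (x_i − d_i)/19. The first 6 digits are (1, 0, 6, 1, 17, 13).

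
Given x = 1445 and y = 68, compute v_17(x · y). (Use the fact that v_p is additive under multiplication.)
v_17(98260) = 3

v_p(x) = 2 (factor: 1445 = 17^2 · 5); v_p(y) = 1 (factor: 68 = 17^1 · 4). Additivity: v_p(xy) = v_p(x) + v_p(y) = 2 + 1 = 3. (Direct check: xy = 98260 = 17^3 · (20).)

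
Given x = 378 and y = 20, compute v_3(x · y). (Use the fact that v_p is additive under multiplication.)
v_3(7560) = 3

v_p(x) = 3 (factor: 378 = 3^3 · 14); v_p(y) = 0 (factor: 20 = 3^0 · 20). Additivity: v_p(xy) = v_p(x) + v_p(y) = 3 + 0 = 3. (Direct check: xy = 7560 = 3^3 · (280).)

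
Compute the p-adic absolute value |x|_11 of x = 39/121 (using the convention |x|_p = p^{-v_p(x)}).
|39/121|_11 = 121

Step 1 — compute v_11(x) by factoring powers of 11 out of the numerator and denominator: v_11(39/121) = -2. Step 2 — apply |x|_p = p^{-v_p(x)} = 11^{2} = 121.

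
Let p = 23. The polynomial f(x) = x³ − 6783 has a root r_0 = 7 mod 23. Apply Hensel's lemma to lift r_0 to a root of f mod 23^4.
r_3 = 189987 (mod 279841)

Hensel: r_{i+1} = r_i − f(r_i)/f′(r_i) mod 23^{i+2}, where f′(x) = 3x². Iterate:
  r_0 = 7 (mod 23)
  r_1 = 76 (mod 529)
  r_2 = 7482 (mod 12167)
  r_3 = 189987 (mod 279841)
Final: r = 189987 with f(r) ≡ 0 mod 23^4.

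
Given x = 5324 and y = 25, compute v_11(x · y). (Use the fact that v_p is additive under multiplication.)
v_11(133100) = 3

v_p(x) = 3 (factor: 5324 = 11^3 · 4); v_p(y) = 0 (factor: 25 = 11^0 · 25). Additivity: v_p(xy) = v_p(x) + v_p(y) = 3 + 0 = 3. (Direct check: xy = 133100 = 11^3 · (100).)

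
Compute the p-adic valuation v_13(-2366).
v_13(-2366) = 2

v_13(n) is the largest exponent k such that 13^k divides n. Factor out: -2366 = -13^2 · 14. (Sign doesn't affect v_p.) So v_13(-2366) = 2.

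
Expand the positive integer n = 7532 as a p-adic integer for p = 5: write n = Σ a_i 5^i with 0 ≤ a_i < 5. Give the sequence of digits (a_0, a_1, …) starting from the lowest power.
(a_0, a_1, …) = (2, 1, 1, 0, 2, 2)

Repeated division by 5 gives the digits low-to-high: 7532 = 2 + 1·5^1 + 1·5^2 + 2·5^4 + 2·5^5. Digit sequence: (2, 1, 1, 0, 2, 2).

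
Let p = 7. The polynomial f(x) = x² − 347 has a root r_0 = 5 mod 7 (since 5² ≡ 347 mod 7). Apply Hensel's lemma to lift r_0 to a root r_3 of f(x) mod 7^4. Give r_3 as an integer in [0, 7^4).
r_3 = 1713 (mod 2401)

Hensel's recurrence: r_{i+1} = r_i − f(r_i)·(f′(r_i))^{-1} mod 7^{i+2}, with f′(x) = 2x. Iterate:
  r_0 = 5 (mod 7)
  r_1 = 47 (mod 49)
  r_2 = 341 (mod 343)
  r_3 = 1713 (mod 2401)
Final: r_3 = 1713, and one checks f(r_3) ≡ 0 mod 7^4.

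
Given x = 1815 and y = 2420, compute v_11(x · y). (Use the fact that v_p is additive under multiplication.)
v_11(4392300) = 4

v_p(x) = 2 (factor: 1815 = 11^2 · 15); v_p(y) = 2 (factor: 2420 = 11^2 · 20). Additivity: v_p(xy) = v_p(x) + v_p(y) = 2 + 2 = 4. (Direct check: xy = 4392300 = 11^4 · (300).)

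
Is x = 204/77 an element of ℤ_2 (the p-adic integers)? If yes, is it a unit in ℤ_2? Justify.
x ∈ ℤ_2 but not a unit; v_2(x) = 2 > 0

ℤ_2 = {x ∈ ℚ_2 : v_2(x) ≥ 0} and ℤ_2^× = {x ∈ ℤ_2 : v_2(x) = 0}. Here v_2(204/77) = v_2(num) − v_2(den) = 2; compare against these criteria.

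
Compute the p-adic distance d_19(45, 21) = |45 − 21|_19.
d_19(45, 21) = 1

Step 1 — x − y = 45 − 21 = 24. Step 2 — v_19(24) = 0 (factor: 24 = (19^0 · 24); the sign does not affect v_p). Step 3 — |x − y|_19 = 19^{0} = 1.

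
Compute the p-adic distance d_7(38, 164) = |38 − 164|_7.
d_7(38, 164) = 1/7

Step 1 — x − y = 38 − 164 = -126. Step 2 — v_7(-126) = 1 (factor: -126 = −(7^1 · 18); the sign does not affect v_p). Step 3 — |x − y|_7 = 7^{-1} = 1/7.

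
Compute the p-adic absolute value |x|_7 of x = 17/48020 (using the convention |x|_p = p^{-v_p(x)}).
|17/48020|_7 = 2401

Step 1 — compute v_7(x) by factoring powers of 7 out of the numerator and denominator: v_7(17/48020) = -4. Step 2 — apply |x|_p = p^{-v_p(x)} = 7^{4} = 2401.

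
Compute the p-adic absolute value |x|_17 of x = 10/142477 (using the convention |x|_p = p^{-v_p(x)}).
|10/142477|_17 = 4913

Step 1 — compute v_17(x) by factoring powers of 17 out of the numerator and denominator: v_17(10/142477) = -3. Step 2 — apply |x|_p = p^{-v_p(x)} = 17^{3} = 4913.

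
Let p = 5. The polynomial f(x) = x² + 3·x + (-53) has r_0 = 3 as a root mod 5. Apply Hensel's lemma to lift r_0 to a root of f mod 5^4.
r_3 = 218 (mod 625)

Hensel: r_{i+1} = r_i − f(r_i)·(f′(r_i))^{-1} mod 5^{i+2}, f′(x) = 2x + 3. Iterate:
  r_0 = 3 (mod 5)
  r_1 = 18 (mod 25)
  r_2 = 93 (mod 125)
  r_3 = 218 (mod 625)
Final: r = 218 satisfies f(r) ≡ 0 mod 5^4.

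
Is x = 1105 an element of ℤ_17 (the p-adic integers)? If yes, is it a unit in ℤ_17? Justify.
x ∈ ℤ_17 but not a unit; v_17(x) = 1 > 0

ℤ_17 = {x ∈ ℚ_17 : v_17(x) ≥ 0} and ℤ_17^× = {x ∈ ℤ_17 : v_17(x) = 0}. Here v_17(1105) = v_17(num) − v_17(den) = 1; compare against these criteria.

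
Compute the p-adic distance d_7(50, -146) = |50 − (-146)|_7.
d_7(50, -146) = 1/49

Step 1 — x − y = 50 − (-146) = 196. Step 2 — v_7(196) = 2 (factor: 196 = (7^2 · 4); the sign does not affect v_p). Step 3 — |x − y|_7 = 7^{-2} = 1/49.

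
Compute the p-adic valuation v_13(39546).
v_13(39546) = 3

v_13(n) is the largest exponent k such that 13^k divides n. Factor out: 39546 = 13^3 · 18. (Sign doesn't affect v_p.) So v_13(39546) = 3.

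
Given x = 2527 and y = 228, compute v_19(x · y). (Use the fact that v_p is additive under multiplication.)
v_19(576156) = 3

v_p(x) = 2 (factor: 2527 = 19^2 · 7); v_p(y) = 1 (factor: 228 = 19^1 · 12). Additivity: v_p(xy) = v_p(x) + v_p(y) = 2 + 1 = 3. (Direct check: xy = 576156 = 19^3 · (84).)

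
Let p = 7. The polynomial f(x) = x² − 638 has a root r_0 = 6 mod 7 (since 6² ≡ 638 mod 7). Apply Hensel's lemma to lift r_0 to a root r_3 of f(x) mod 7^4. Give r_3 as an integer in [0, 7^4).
r_3 = 881 (mod 2401)

Hensel's recurrence: r_{i+1} = r_i − f(r_i)·(f′(r_i))^{-1} mod 7^{i+2}, with f′(x) = 2x. Iterate:
  r_0 = 6 (mod 7)
  r_1 = 48 (mod 49)
  r_2 = 195 (mod 343)
  r_3 = 881 (mod 2401)
Final: r_3 = 881, and one checks f(r_3) ≡ 0 mod 7^4.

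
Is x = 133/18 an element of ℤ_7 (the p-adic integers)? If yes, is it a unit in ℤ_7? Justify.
x ∈ ℤ_7 but not a unit; v_7(x) = 1 > 0

ℤ_7 = {x ∈ ℚ_7 : v_7(x) ≥ 0} and ℤ_7^× = {x ∈ ℤ_7 : v_7(x) = 0}. Here v_7(133/18) = v_7(num) − v_7(den) = 1; compare against these criteria.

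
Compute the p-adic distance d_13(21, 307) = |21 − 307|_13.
d_13(21, 307) = 1/13

Step 1 — x − y = 21 − 307 = -286. Step 2 — v_13(-286) = 1 (factor: -286 = −(13^1 · 22); the sign does not affect v_p). Step 3 — |x − y|_13 = 13^{-1} = 1/13.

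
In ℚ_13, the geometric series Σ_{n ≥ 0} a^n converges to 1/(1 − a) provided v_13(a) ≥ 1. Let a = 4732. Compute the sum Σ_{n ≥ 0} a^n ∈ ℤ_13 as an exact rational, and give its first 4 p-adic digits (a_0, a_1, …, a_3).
Σ a^n = 1/(1 − a) = -1/4731;  first 4 digits = (1, 0, 2, 2)

v_13(a) = 2 ≥ 1, so the series converges in ℤ_13 to 1/(1 − a) = 1/(1 − 4732) = -1/4731. Expand this rational in ℤ_13: compute digits iteratively via d_i = x_i mod 13, x_{i+1} = (x_i − d_i)/13. The first 4 digits are (1, 0, 2, 2).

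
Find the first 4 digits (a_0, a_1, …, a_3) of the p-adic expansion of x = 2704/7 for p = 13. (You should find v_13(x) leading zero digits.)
(a_0, …, a_3) = (0, 0, 6, 9)

v_13(2704/7) = 2, so a_0 = ... = a_1 = 0. Factor out: x = 13^2 · u with u = 16/7 a unit in ℤ_13. Expand u iteratively via a_{v+i} = u_i mod 13, u_{i+1} = (u_i − a_{v+i})/13:
  u_0 = 16/7;  a_2 = 6;  u_1 = (u_0 − 6)/13 = -2/7
  u_1 = -2/7;  a_3 = 9;  u_2 = (u_1 − 9)/13 = -5/7
Digits: (0, 0, 6, 9).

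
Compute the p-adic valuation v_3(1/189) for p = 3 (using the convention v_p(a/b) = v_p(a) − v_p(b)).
v_3(1/189) = -3

Factor powers of 3 from the numerator and denominator of the reduced fraction: 1 = 3^0 · 1 and 189 = 3^3 · 7. Apply v_p(a/b) = v_p(a) − v_p(b): v_3(1/189) = 0 − 3 = -3.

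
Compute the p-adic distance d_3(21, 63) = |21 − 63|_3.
d_3(21, 63) = 1/3

Step 1 — x − y = 21 − 63 = -42. Step 2 — v_3(-42) = 1 (factor: -42 = −(3^1 · 14); the sign does not affect v_p). Step 3 — |x − y|_3 = 3^{-1} = 1/3.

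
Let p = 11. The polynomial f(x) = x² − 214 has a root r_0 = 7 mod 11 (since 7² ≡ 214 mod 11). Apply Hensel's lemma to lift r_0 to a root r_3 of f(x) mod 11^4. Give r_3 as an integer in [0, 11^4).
r_3 = 13493 (mod 14641)

Hensel's recurrence: r_{i+1} = r_i − f(r_i)·(f′(r_i))^{-1} mod 11^{i+2}, with f′(x) = 2x. Iterate:
  r_0 = 7 (mod 11)
  r_1 = 62 (mod 121)
  r_2 = 183 (mod 1331)
  r_3 = 13493 (mod 14641)
Final: r_3 = 13493, and one checks f(r_3) ≡ 0 mod 11^4.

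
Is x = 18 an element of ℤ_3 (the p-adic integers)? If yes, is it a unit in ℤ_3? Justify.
x ∈ ℤ_3 but not a unit; v_3(x) = 2 > 0

ℤ_3 = {x ∈ ℚ_3 : v_3(x) ≥ 0} and ℤ_3^× = {x ∈ ℤ_3 : v_3(x) = 0}. Here v_3(18) = v_3(num) − v_3(den) = 2; compare against these criteria.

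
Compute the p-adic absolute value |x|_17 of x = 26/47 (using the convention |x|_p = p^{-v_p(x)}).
|26/47|_17 = 1

Step 1 — compute v_17(x) by factoring powers of 17 out of the numerator and denominator: v_17(26/47) = 0. Step 2 — apply |x|_p = p^{-v_p(x)} = 17^{0} = 1.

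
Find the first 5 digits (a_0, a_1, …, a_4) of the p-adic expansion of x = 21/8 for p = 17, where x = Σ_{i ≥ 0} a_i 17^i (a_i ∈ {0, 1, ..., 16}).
(a_0, …, a_4) = (9, 6, 6, 6, 6)

v_17(21/8) = 0 (numerator and denominator both coprime to 17), so x ∈ ℤ_17^×. Compute digits iteratively via a_i = x_i mod 17, x_{i+1} = (x_i − a_i)/17, with x_0 = x:
  x_0 = 21/8;  a_0 = 9;  x_1 = (x_0 − 9)/17 = -3/8
  x_1 = -3/8;  a_1 = 6;  x_2 = (x_1 − 6)/17 = -3/8
  x_2 = -3/8;  a_2 = 6;  x_3 = (x_2 − 6)/17 = -3/8
  x_3 = -3/8;  a_3 = 6;  x_4 = (x_3 − 6)/17 = -3/8
  x_4 = -3/8;  a_4 = 6;  x_5 = (x_4 − 6)/17 = -3/8
Digits: (9, 6, 6, 6, 6).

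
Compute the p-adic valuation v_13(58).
v_13(58) = 0

v_13(n) is the largest exponent k such that 13^k divides n. Factor out: 58 = 13^0 · 58. (Sign doesn't affect v_p.) So v_13(58) = 0.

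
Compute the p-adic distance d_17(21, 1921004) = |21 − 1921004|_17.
d_17(21, 1921004) = 1/83521

Step 1 — x − y = 21 − 1921004 = -1920983. Step 2 — v_17(-1920983) = 4 (factor: -1920983 = −(17^4 · 23); the sign does not affect v_p). Step 3 — |x − y|_17 = 17^{-4} = 1/83521.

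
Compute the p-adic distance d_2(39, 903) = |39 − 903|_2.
d_2(39, 903) = 1/32

Step 1 — x − y = 39 − 903 = -864. Step 2 — v_2(-864) = 5 (factor: -864 = −(2^5 · 27); the sign does not affect v_p). Step 3 — |x − y|_2 = 2^{-5} = 1/32.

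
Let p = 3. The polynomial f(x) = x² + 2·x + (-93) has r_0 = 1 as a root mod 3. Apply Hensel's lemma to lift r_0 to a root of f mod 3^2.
r_1 = 1 (mod 9)

Hensel: r_{i+1} = r_i − f(r_i)·(f′(r_i))^{-1} mod 3^{i+2}, f′(x) = 2x + 2. Iterate:
  r_0 = 1 (mod 3)
  r_1 = 1 (mod 9)
Final: r = 1 satisfies f(r) ≡ 0 mod 3^2.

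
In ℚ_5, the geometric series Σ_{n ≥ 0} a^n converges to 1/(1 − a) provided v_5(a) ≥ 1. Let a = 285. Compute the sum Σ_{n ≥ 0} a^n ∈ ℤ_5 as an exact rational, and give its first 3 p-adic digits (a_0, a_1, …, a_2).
Σ a^n = 1/(1 − a) = -1/284;  first 3 digits = (1, 2, 0)

v_5(a) = 1 ≥ 1, so the series converges in ℤ_5 to 1/(1 − a) = 1/(1 − 285) = -1/284. Expand this rational in ℤ_5: compute digits iteratively via d_i = x_i mod 5, x_{i+1} = (x_i − d_i)/5. The first 3 digits are (1, 2, 0).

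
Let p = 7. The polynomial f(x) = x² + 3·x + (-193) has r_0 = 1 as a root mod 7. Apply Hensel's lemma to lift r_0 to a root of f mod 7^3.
r_2 = 225 (mod 343)

Hensel: r_{i+1} = r_i − f(r_i)·(f′(r_i))^{-1} mod 7^{i+2}, f′(x) = 2x + 3. Iterate:
  r_0 = 1 (mod 7)
  r_1 = 29 (mod 49)
  r_2 = 225 (mod 343)
Final: r = 225 satisfies f(r) ≡ 0 mod 7^3.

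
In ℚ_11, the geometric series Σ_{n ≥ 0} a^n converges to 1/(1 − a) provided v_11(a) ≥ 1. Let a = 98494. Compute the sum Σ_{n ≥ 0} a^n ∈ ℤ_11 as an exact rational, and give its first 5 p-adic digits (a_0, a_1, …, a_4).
Σ a^n = 1/(1 − a) = -1/98493;  first 5 digits = (1, 0, 0, 8, 6)

v_11(a) = 3 ≥ 1, so the series converges in ℤ_11 to 1/(1 − a) = 1/(1 − 98494) = -1/98493. Expand this rational in ℤ_11: compute digits iteratively via d_i = x_i mod 11, x_{i+1} = (x_i − d_i)/11. The first 5 digits are (1, 0, 0, 8, 6).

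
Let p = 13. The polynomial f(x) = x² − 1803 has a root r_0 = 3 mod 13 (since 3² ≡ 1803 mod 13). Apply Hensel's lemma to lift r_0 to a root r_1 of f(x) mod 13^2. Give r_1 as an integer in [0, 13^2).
r_1 = 133 (mod 169)

Hensel's recurrence: r_{i+1} = r_i − f(r_i)·(f′(r_i))^{-1} mod 13^{i+2}, with f′(x) = 2x. Iterate:
  r_0 = 3 (mod 13)
  r_1 = 133 (mod 169)
Final: r_1 = 133, and one checks f(r_1) ≡ 0 mod 13^2.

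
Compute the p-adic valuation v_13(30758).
v_13(30758) = 3

v_13(n) is the largest exponent k such that 13^k divides n. Factor out: 30758 = 13^3 · 14. (Sign doesn't affect v_p.) So v_13(30758) = 3.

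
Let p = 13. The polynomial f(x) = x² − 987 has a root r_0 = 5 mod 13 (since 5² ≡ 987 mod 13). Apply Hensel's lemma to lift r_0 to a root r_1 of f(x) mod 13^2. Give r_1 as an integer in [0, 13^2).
r_1 = 135 (mod 169)

Hensel's recurrence: r_{i+1} = r_i − f(r_i)·(f′(r_i))^{-1} mod 13^{i+2}, with f′(x) = 2x. Iterate:
  r_0 = 5 (mod 13)
  r_1 = 135 (mod 169)
Final: r_1 = 135, and one checks f(r_1) ≡ 0 mod 13^2.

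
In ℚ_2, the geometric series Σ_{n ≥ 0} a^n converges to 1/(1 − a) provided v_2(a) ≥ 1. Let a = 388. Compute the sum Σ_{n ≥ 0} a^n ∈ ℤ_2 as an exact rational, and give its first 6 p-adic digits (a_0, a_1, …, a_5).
Σ a^n = 1/(1 − a) = -1/387;  first 6 digits = (1, 0, 1, 0, 1, 0)

v_2(a) = 2 ≥ 1, so the series converges in ℤ_2 to 1/(1 − a) = 1/(1 − 388) = -1/387. Expand this rational in ℤ_2: compute digits iteratively via d_i = x_i mod 2, x_{i+1} = (x_i − d_i)/2. The first 6 digits are (1, 0, 1, 0, 1, 0).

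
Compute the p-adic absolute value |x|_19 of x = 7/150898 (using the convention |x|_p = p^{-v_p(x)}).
|7/150898|_19 = 6859

Step 1 — compute v_19(x) by factoring powers of 19 out of the numerator and denominator: v_19(7/150898) = -3. Step 2 — apply |x|_p = p^{-v_p(x)} = 19^{3} = 6859.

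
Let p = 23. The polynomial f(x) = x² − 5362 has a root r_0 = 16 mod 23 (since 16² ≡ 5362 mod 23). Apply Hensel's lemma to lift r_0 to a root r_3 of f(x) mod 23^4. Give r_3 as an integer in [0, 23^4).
r_3 = 217826 (mod 279841)

Hensel's recurrence: r_{i+1} = r_i − f(r_i)·(f′(r_i))^{-1} mod 23^{i+2}, with f′(x) = 2x. Iterate:
  r_0 = 16 (mod 23)
  r_1 = 407 (mod 529)
  r_2 = 10987 (mod 12167)
  r_3 = 217826 (mod 279841)
Final: r_3 = 217826, and one checks f(r_3) ≡ 0 mod 23^4.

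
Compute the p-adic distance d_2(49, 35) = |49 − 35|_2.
d_2(49, 35) = 1/2

Step 1 — x − y = 49 − 35 = 14. Step 2 — v_2(14) = 1 (factor: 14 = (2^1 · 7); the sign does not affect v_p). Step 3 — |x − y|_2 = 2^{-1} = 1/2.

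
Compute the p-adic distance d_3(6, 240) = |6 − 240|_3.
d_3(6, 240) = 1/9

Step 1 — x − y = 6 − 240 = -234. Step 2 — v_3(-234) = 2 (factor: -234 = −(3^2 · 26); the sign does not affect v_p). Step 3 — |x − y|_3 = 3^{-2} = 1/9.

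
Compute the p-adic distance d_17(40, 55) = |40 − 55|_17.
d_17(40, 55) = 1

Step 1 — x − y = 40 − 55 = -15. Step 2 — v_17(-15) = 0 (factor: -15 = −(17^0 · 15); the sign does not affect v_p). Step 3 — |x − y|_17 = 17^{0} = 1.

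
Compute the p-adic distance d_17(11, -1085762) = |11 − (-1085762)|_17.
d_17(11, -1085762) = 1/83521

Step 1 — x − y = 11 − (-1085762) = 1085773. Step 2 — v_17(1085773) = 4 (factor: 1085773 = (17^4 · 13); the sign does not affect v_p). Step 3 — |x − y|_17 = 17^{-4} = 1/83521.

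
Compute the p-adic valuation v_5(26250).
v_5(26250) = 4

v_5(n) is the largest exponent k such that 5^k divides n. Factor out: 26250 = 5^4 · 42. (Sign doesn't affect v_p.) So v_5(26250) = 4.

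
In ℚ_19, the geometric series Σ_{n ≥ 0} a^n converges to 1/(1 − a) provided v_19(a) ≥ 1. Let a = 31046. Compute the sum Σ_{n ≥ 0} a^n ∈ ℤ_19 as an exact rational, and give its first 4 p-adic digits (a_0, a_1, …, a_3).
Σ a^n = 1/(1 − a) = -1/31045;  first 4 digits = (1, 0, 10, 4)

v_19(a) = 2 ≥ 1, so the series converges in ℤ_19 to 1/(1 − a) = 1/(1 − 31046) = -1/31045. Expand this rational in ℤ_19: compute digits iteratively via d_i = x_i mod 19, x_{i+1} = (x_i − d_i)/19. The first 4 digits are (1, 0, 10, 4).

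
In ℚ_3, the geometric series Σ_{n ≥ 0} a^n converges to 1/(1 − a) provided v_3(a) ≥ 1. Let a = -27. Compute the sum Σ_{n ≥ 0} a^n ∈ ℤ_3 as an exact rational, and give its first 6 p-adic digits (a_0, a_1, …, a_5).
Σ a^n = 1/(1 − a) = 1/28;  first 6 digits = (1, 0, 0, 2, 2, 2)

v_3(a) = 3 ≥ 1, so the series converges in ℤ_3 to 1/(1 − a) = 1/(1 − (-27)) = 1/28. Expand this rational in ℤ_3: compute digits iteratively via d_i = x_i mod 3, x_{i+1} = (x_i − d_i)/3. The first 6 digits are (1, 0, 0, 2, 2, 2).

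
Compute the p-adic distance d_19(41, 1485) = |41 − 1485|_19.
d_19(41, 1485) = 1/361

Step 1 — x − y = 41 − 1485 = -1444. Step 2 — v_19(-1444) = 2 (factor: -1444 = −(19^2 · 4); the sign does not affect v_p). Step 3 — |x − y|_19 = 19^{-2} = 1/361.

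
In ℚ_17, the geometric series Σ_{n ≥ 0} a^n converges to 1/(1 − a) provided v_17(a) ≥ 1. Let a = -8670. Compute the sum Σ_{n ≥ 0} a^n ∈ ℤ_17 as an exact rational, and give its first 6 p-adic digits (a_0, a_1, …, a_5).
Σ a^n = 1/(1 − a) = 1/8671;  first 6 digits = (1, 0, 4, 15, 15, 1)

v_17(a) = 2 ≥ 1, so the series converges in ℤ_17 to 1/(1 − a) = 1/(1 − (-8670)) = 1/8671. Expand this rational in ℤ_17: compute digits iteratively via d_i = x_i mod 17, x_{i+1} = (x_i − d_i)/17. The first 6 digits are (1, 0, 4, 15, 15, 1).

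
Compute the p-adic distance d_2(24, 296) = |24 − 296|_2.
d_2(24, 296) = 1/16

Step 1 — x − y = 24 − 296 = -272. Step 2 — v_2(-272) = 4 (factor: -272 = −(2^4 · 17); the sign does not affect v_p). Step 3 — |x − y|_2 = 2^{-4} = 1/16.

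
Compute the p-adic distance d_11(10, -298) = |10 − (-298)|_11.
d_11(10, -298) = 1/11

Step 1 — x − y = 10 − (-298) = 308. Step 2 — v_11(308) = 1 (factor: 308 = (11^1 · 28); the sign does not affect v_p). Step 3 — |x − y|_11 = 11^{-1} = 1/11.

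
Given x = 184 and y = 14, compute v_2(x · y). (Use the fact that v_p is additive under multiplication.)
v_2(2576) = 4

v_p(x) = 3 (factor: 184 = 2^3 · 23); v_p(y) = 1 (factor: 14 = 2^1 · 7). Additivity: v_p(xy) = v_p(x) + v_p(y) = 3 + 1 = 4. (Direct check: xy = 2576 = 2^4 · (161).)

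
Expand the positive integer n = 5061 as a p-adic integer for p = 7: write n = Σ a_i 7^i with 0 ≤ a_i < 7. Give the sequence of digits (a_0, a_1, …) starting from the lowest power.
(a_0, a_1, …) = (0, 2, 5, 0, 2)

Repeated division by 7 gives the digits low-to-high: 5061 = 2·7^1 + 5·7^2 + 2·7^4. Digit sequence: (0, 2, 5, 0, 2).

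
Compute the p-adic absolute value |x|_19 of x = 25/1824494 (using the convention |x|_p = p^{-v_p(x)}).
|25/1824494|_19 = 130321

Step 1 — compute v_19(x) by factoring powers of 19 out of the numerator and denominator: v_19(25/1824494) = -4. Step 2 — apply |x|_p = p^{-v_p(x)} = 19^{4} = 130321.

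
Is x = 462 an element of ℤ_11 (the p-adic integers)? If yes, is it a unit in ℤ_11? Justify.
x ∈ ℤ_11 but not a unit; v_11(x) = 1 > 0

ℤ_11 = {x ∈ ℚ_11 : v_11(x) ≥ 0} and ℤ_11^× = {x ∈ ℤ_11 : v_11(x) = 0}. Here v_11(462) = v_11(num) − v_11(den) = 1; compare against these criteria.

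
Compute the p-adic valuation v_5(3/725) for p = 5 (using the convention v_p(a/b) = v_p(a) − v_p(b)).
v_5(3/725) = -2

Factor powers of 5 from the numerator and denominator of the reduced fraction: 3 = 5^0 · 3 and 725 = 5^2 · 29. Apply v_p(a/b) = v_p(a) − v_p(b): v_5(3/725) = 0 − 2 = -2.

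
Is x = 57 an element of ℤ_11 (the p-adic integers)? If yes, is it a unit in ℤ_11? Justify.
x ∈ ℤ_11^× (unit); v_11(x) = 0

ℤ_11 = {x ∈ ℚ_11 : v_11(x) ≥ 0} and ℤ_11^× = {x ∈ ℤ_11 : v_11(x) = 0}. Here v_11(57) = v_11(num) − v_11(den) = 0; compare against these criteria.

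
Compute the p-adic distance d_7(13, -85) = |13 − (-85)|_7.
d_7(13, -85) = 1/49

Step 1 — x − y = 13 − (-85) = 98. Step 2 — v_7(98) = 2 (factor: 98 = (7^2 · 2); the sign does not affect v_p). Step 3 — |x − y|_7 = 7^{-2} = 1/49.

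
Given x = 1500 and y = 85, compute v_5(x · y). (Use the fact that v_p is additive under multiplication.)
v_5(127500) = 4

v_p(x) = 3 (factor: 1500 = 5^3 · 12); v_p(y) = 1 (factor: 85 = 5^1 · 17). Additivity: v_p(xy) = v_p(x) + v_p(y) = 3 + 1 = 4. (Direct check: xy = 127500 = 5^4 · (204).)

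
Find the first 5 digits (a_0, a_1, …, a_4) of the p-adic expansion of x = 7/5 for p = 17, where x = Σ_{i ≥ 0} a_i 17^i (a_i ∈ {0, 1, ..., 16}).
(a_0, …, a_4) = (15, 6, 3, 10, 13)

v_17(7/5) = 0 (numerator and denominator both coprime to 17), so x ∈ ℤ_17^×. Compute digits iteratively via a_i = x_i mod 17, x_{i+1} = (x_i − a_i)/17, with x_0 = x:
  x_0 = 7/5;  a_0 = 15;  x_1 = (x_0 − 15)/17 = -4/5
  x_1 = -4/5;  a_1 = 6;  x_2 = (x_1 − 6)/17 = -2/5
  x_2 = -2/5;  a_2 = 3;  x_3 = (x_2 − 3)/17 = -1/5
  x_3 = -1/5;  a_3 = 10;  x_4 = (x_3 − 10)/17 = -3/5
  x_4 = -3/5;  a_4 = 13;  x_5 = (x_4 − 13)/17 = -4/5
Digits: (15, 6, 3, 10, 13).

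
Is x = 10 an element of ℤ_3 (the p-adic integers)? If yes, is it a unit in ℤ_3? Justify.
x ∈ ℤ_3^× (unit); v_3(x) = 0

ℤ_3 = {x ∈ ℚ_3 : v_3(x) ≥ 0} and ℤ_3^× = {x ∈ ℤ_3 : v_3(x) = 0}. Here v_3(10) = v_3(num) − v_3(den) = 0; compare against these criteria.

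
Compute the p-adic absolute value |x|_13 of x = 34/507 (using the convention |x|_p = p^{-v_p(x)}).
|34/507|_13 = 169

Step 1 — compute v_13(x) by factoring powers of 13 out of the numerator and denominator: v_13(34/507) = -2. Step 2 — apply |x|_p = p^{-v_p(x)} = 13^{2} = 169.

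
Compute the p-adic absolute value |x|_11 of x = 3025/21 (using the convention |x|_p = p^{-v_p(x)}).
|3025/21|_11 = 1/121

Step 1 — compute v_11(x) by factoring powers of 11 out of the numerator and denominator: v_11(3025/21) = 2. Step 2 — apply |x|_p = p^{-v_p(x)} = 11^{-2} = 1/121.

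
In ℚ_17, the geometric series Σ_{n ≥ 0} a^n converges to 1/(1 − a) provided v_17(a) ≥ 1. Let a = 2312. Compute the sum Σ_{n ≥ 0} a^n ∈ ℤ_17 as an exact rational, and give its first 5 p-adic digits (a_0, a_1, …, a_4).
Σ a^n = 1/(1 − a) = -1/2311;  first 5 digits = (1, 0, 8, 0, 13)

v_17(a) = 2 ≥ 1, so the series converges in ℤ_17 to 1/(1 − a) = 1/(1 − 2312) = -1/2311. Expand this rational in ℤ_17: compute digits iteratively via d_i = x_i mod 17, x_{i+1} = (x_i − d_i)/17. The first 5 digits are (1, 0, 8, 0, 13).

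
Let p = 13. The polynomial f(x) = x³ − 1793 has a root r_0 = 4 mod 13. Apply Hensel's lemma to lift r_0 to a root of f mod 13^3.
r_2 = 966 (mod 2197)

Hensel: r_{i+1} = r_i − f(r_i)/f′(r_i) mod 13^{i+2}, where f′(x) = 3x². Iterate:
  r_0 = 4 (mod 13)
  r_1 = 121 (mod 169)
  r_2 = 966 (mod 2197)
Final: r = 966 with f(r) ≡ 0 mod 13^3.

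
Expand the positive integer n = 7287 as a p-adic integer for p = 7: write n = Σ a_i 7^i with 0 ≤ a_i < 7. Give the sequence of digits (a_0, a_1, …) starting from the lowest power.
(a_0, a_1, …) = (0, 5, 1, 0, 3)

Repeated division by 7 gives the digits low-to-high: 7287 = 5·7^1 + 1·7^2 + 3·7^4. Digit sequence: (0, 5, 1, 0, 3).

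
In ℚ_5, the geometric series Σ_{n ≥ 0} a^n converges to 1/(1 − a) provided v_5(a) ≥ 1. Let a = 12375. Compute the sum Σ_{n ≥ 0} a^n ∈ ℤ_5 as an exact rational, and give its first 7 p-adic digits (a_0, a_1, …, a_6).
Σ a^n = 1/(1 − a) = -1/12374;  first 7 digits = (1, 0, 0, 4, 4, 3, 1)

v_5(a) = 3 ≥ 1, so the series converges in ℤ_5 to 1/(1 − a) = 1/(1 − 12375) = -1/12374. Expand this rational in ℤ_5: compute digits iteratively via d_i = x_i mod 5, x_{i+1} = (x_i − d_i)/5. The first 7 digits are (1, 0, 0, 4, 4, 3, 1).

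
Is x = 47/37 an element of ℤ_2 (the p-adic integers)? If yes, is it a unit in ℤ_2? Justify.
x ∈ ℤ_2^× (unit); v_2(x) = 0

ℤ_2 = {x ∈ ℚ_2 : v_2(x) ≥ 0} and ℤ_2^× = {x ∈ ℤ_2 : v_2(x) = 0}. Here v_2(47/37) = v_2(num) − v_2(den) = 0; compare against these criteria.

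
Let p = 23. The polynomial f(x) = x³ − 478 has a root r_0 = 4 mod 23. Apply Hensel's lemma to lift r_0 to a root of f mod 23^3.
r_2 = 6030 (mod 12167)

Hensel: r_{i+1} = r_i − f(r_i)/f′(r_i) mod 23^{i+2}, where f′(x) = 3x². Iterate:
  r_0 = 4 (mod 23)
  r_1 = 211 (mod 529)
  r_2 = 6030 (mod 12167)
Final: r = 6030 with f(r) ≡ 0 mod 23^3.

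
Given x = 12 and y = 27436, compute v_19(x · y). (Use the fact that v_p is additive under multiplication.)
v_19(329232) = 3

v_p(x) = 0 (factor: 12 = 19^0 · 12); v_p(y) = 3 (factor: 27436 = 19^3 · 4). Additivity: v_p(xy) = v_p(x) + v_p(y) = 0 + 3 = 3. (Direct check: xy = 329232 = 19^3 · (48).)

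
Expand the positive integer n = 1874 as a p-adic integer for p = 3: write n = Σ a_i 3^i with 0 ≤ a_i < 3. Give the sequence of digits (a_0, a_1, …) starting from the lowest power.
(a_0, a_1, …) = (2, 0, 1, 0, 2, 1, 2)

Repeated division by 3 gives the digits low-to-high: 1874 = 2 + 1·3^2 + 2·3^4 + 1·3^5 + 2·3^6. Digit sequence: (2, 0, 1, 0, 2, 1, 2).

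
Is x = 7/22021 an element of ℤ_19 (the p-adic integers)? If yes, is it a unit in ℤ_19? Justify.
x ∉ ℤ_19 (v_19(x) = -2 < 0)

ℤ_19 = {x ∈ ℚ_19 : v_19(x) ≥ 0} and ℤ_19^× = {x ∈ ℤ_19 : v_19(x) = 0}. Here v_19(7/22021) = v_19(num) − v_19(den) = -2; compare against these criteria.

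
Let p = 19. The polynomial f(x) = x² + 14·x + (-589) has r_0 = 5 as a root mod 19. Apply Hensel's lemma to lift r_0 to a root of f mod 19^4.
r_3 = 19670 (mod 130321)

Hensel: r_{i+1} = r_i − f(r_i)·(f′(r_i))^{-1} mod 19^{i+2}, f′(x) = 2x + 14. Iterate:
  r_0 = 5 (mod 19)
  r_1 = 176 (mod 361)
  r_2 = 5952 (mod 6859)
  r_3 = 19670 (mod 130321)
Final: r = 19670 satisfies f(r) ≡ 0 mod 19^4.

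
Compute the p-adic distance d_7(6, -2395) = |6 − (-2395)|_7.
d_7(6, -2395) = 1/2401

Step 1 — x − y = 6 − (-2395) = 2401. Step 2 — v_7(2401) = 4 (factor: 2401 = (7^4 · 1); the sign does not affect v_p). Step 3 — |x − y|_7 = 7^{-4} = 1/2401.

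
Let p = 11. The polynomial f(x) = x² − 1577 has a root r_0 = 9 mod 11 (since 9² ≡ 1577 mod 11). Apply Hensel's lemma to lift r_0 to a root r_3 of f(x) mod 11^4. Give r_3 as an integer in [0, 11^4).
r_3 = 3265 (mod 14641)

Hensel's recurrence: r_{i+1} = r_i − f(r_i)·(f′(r_i))^{-1} mod 11^{i+2}, with f′(x) = 2x. Iterate:
  r_0 = 9 (mod 11)
  r_1 = 119 (mod 121)
  r_2 = 603 (mod 1331)
  r_3 = 3265 (mod 14641)
Final: r_3 = 3265, and one checks f(r_3) ≡ 0 mod 11^4.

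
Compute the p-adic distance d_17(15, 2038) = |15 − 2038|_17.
d_17(15, 2038) = 1/289

Step 1 — x − y = 15 − 2038 = -2023. Step 2 — v_17(-2023) = 2 (factor: -2023 = −(17^2 · 7); the sign does not affect v_p). Step 3 — |x − y|_17 = 17^{-2} = 1/289.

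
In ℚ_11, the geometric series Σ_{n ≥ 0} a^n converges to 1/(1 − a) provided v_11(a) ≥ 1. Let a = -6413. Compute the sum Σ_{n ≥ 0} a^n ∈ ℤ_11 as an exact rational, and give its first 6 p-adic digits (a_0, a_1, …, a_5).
Σ a^n = 1/(1 − a) = 1/6414;  first 6 digits = (1, 0, 2, 6, 3, 2)

v_11(a) = 2 ≥ 1, so the series converges in ℤ_11 to 1/(1 − a) = 1/(1 − (-6413)) = 1/6414. Expand this rational in ℤ_11: compute digits iteratively via d_i = x_i mod 11, x_{i+1} = (x_i − d_i)/11. The first 6 digits are (1, 0, 2, 6, 3, 2).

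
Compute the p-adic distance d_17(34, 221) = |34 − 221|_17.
d_17(34, 221) = 1/17

Step 1 — x − y = 34 − 221 = -187. Step 2 — v_17(-187) = 1 (factor: -187 = −(17^1 · 11); the sign does not affect v_p). Step 3 — |x − y|_17 = 17^{-1} = 1/17.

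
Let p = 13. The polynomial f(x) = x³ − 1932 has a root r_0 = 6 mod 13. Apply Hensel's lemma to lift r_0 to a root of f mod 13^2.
r_1 = 97 (mod 169)

Hensel: r_{i+1} = r_i − f(r_i)/f′(r_i) mod 13^{i+2}, where f′(x) = 3x². Iterate:
  r_0 = 6 (mod 13)
  r_1 = 97 (mod 169)
Final: r = 97 with f(r) ≡ 0 mod 13^2.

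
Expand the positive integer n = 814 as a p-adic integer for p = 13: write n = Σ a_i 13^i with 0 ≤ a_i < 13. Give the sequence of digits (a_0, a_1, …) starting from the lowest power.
(a_0, a_1, …) = (8, 10, 4)

Repeated division by 13 gives the digits low-to-high: 814 = 8 + 10·13^1 + 4·13^2. Digit sequence: (8, 10, 4).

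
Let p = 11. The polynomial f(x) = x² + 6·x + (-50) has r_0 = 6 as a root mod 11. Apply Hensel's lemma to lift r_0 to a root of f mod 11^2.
r_1 = 72 (mod 121)

Hensel: r_{i+1} = r_i − f(r_i)·(f′(r_i))^{-1} mod 11^{i+2}, f′(x) = 2x + 6. Iterate:
  r_0 = 6 (mod 11)
  r_1 = 72 (mod 121)
Final: r = 72 satisfies f(r) ≡ 0 mod 11^2.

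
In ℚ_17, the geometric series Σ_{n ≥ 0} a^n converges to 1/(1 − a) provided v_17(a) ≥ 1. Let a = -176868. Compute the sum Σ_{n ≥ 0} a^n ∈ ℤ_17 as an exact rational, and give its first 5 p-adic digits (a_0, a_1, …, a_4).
Σ a^n = 1/(1 − a) = 1/176869;  first 5 digits = (1, 0, 0, 15, 14)

v_17(a) = 3 ≥ 1, so the series converges in ℤ_17 to 1/(1 − a) = 1/(1 − (-176868)) = 1/176869. Expand this rational in ℤ_17: compute digits iteratively via d_i = x_i mod 17, x_{i+1} = (x_i − d_i)/17. The first 5 digits are (1, 0, 0, 15, 14).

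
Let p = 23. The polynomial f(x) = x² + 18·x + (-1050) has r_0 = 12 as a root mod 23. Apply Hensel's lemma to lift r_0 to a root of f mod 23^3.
r_2 = 9097 (mod 12167)

Hensel: r_{i+1} = r_i − f(r_i)·(f′(r_i))^{-1} mod 23^{i+2}, f′(x) = 2x + 18. Iterate:
  r_0 = 12 (mod 23)
  r_1 = 104 (mod 529)
  r_2 = 9097 (mod 12167)
Final: r = 9097 satisfies f(r) ≡ 0 mod 23^3.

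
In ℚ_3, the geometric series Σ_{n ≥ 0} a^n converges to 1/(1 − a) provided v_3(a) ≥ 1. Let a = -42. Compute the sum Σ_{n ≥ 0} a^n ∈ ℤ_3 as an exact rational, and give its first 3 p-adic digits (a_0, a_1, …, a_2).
Σ a^n = 1/(1 − a) = 1/43;  first 3 digits = (1, 1, 2)

v_3(a) = 1 ≥ 1, so the series converges in ℤ_3 to 1/(1 − a) = 1/(1 − (-42)) = 1/43. Expand this rational in ℤ_3: compute digits iteratively via d_i = x_i mod 3, x_{i+1} = (x_i − d_i)/3. The first 3 digits are (1, 1, 2).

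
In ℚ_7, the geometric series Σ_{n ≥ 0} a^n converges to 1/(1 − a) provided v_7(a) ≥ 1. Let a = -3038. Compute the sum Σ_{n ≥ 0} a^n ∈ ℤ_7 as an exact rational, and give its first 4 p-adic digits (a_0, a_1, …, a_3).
Σ a^n = 1/(1 − a) = 1/3039;  first 4 digits = (1, 0, 1, 5)

v_7(a) = 2 ≥ 1, so the series converges in ℤ_7 to 1/(1 − a) = 1/(1 − (-3038)) = 1/3039. Expand this rational in ℤ_7: compute digits iteratively via d_i = x_i mod 7, x_{i+1} = (x_i − d_i)/7. The first 4 digits are (1, 0, 1, 5).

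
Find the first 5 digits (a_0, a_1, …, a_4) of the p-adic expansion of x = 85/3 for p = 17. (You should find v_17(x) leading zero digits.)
(a_0, …, a_4) = (0, 13, 5, 11, 5)

v_17(85/3) = 1, so a_0 = ... = a_0 = 0. Factor out: x = 17^1 · u with u = 5/3 a unit in ℤ_17. Expand u iteratively via a_{v+i} = u_i mod 17, u_{i+1} = (u_i − a_{v+i})/17:
  u_0 = 5/3;  a_1 = 13;  u_1 = (u_0 − 13)/17 = -2/3
  u_1 = -2/3;  a_2 = 5;  u_2 = (u_1 − 5)/17 = -1/3
  u_2 = -1/3;  a_3 = 11;  u_3 = (u_2 − 11)/17 = -2/3
  u_3 = -2/3;  a_4 = 5;  u_4 = (u_3 − 5)/17 = -1/3
Digits: (0, 13, 5, 11, 5).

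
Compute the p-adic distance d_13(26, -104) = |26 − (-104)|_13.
d_13(26, -104) = 1/13

Step 1 — x − y = 26 − (-104) = 130. Step 2 — v_13(130) = 1 (factor: 130 = (13^1 · 10); the sign does not affect v_p). Step 3 — |x − y|_13 = 13^{-1} = 1/13.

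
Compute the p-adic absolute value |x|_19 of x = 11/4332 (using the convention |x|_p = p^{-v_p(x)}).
|11/4332|_19 = 361

Step 1 — compute v_19(x) by factoring powers of 19 out of the numerator and denominator: v_19(11/4332) = -2. Step 2 — apply |x|_p = p^{-v_p(x)} = 19^{2} = 361.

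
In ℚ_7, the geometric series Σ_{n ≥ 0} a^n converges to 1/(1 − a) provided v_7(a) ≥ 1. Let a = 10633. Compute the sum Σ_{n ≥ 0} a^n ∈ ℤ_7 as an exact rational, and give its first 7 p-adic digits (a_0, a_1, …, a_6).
Σ a^n = 1/(1 − a) = -1/10632;  first 7 digits = (1, 0, 0, 3, 4, 0, 2)

v_7(a) = 3 ≥ 1, so the series converges in ℤ_7 to 1/(1 − a) = 1/(1 − 10633) = -1/10632. Expand this rational in ℤ_7: compute digits iteratively via d_i = x_i mod 7, x_{i+1} = (x_i − d_i)/7. The first 7 digits are (1, 0, 0, 3, 4, 0, 2).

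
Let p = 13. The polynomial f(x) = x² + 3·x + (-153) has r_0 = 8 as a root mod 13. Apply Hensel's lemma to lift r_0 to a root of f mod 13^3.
r_2 = 47 (mod 2197)

Hensel: r_{i+1} = r_i − f(r_i)·(f′(r_i))^{-1} mod 13^{i+2}, f′(x) = 2x + 3. Iterate:
  r_0 = 8 (mod 13)
  r_1 = 47 (mod 169)
  r_2 = 47 (mod 2197)
Final: r = 47 satisfies f(r) ≡ 0 mod 13^3.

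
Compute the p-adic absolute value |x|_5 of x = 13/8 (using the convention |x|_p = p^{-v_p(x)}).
|13/8|_5 = 1

Step 1 — compute v_5(x) by factoring powers of 5 out of the numerator and denominator: v_5(13/8) = 0. Step 2 — apply |x|_p = p^{-v_p(x)} = 5^{0} = 1.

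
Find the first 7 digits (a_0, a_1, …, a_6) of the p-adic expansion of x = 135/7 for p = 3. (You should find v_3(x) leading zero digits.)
(a_0, …, a_6) = (0, 0, 0, 2, 0, 2, 1)

v_3(135/7) = 3, so a_0 = ... = a_2 = 0. Factor out: x = 3^3 · u with u = 5/7 a unit in ℤ_3. Expand u iteratively via a_{v+i} = u_i mod 3, u_{i+1} = (u_i − a_{v+i})/3:
  u_0 = 5/7;  a_3 = 2;  u_1 = (u_0 − 2)/3 = -3/7
  u_1 = -3/7;  a_4 = 0;  u_2 = (u_1 − 0)/3 = -1/7
  u_2 = -1/7;  a_5 = 2;  u_3 = (u_2 − 2)/3 = -5/7
  u_3 = -5/7;  a_6 = 1;  u_4 = (u_3 − 1)/3 = -4/7
Digits: (0, 0, 0, 2, 0, 2, 1).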